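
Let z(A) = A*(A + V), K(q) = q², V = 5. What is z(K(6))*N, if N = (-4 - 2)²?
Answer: 53136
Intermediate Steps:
z(A) = A*(5 + A) (z(A) = A*(A + 5) = A*(5 + A))
N = 36 (N = (-6)² = 36)
z(K(6))*N = (6²*(5 + 6²))*36 = (36*(5 + 36))*36 = (36*41)*36 = 1476*36 = 53136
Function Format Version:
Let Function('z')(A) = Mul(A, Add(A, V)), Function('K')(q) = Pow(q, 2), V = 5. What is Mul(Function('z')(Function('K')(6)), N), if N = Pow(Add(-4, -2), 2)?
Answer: 53136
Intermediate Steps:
Function('z')(A) = Mul(A, Add(5, A)) (Function('z')(A) = Mul(A, Add(A, 5)) = Mul(A, Add(5, A)))
N = 36 (N = Pow(-6, 2) = 36)
Mul(Function('z')(Function('K')(6)), N) = Mul(Mul(Pow(6, 2), Add(5, Pow(6, 2))), 36) = Mul(Mul(36, Add(5, 36)), 36) = Mul(Mul(36, 41), 36) = Mul(1476, 36) = 53136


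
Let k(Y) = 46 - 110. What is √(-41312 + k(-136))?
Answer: 4*I*√2586 ≈ 203.41*I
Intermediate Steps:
k(Y) = -64
√(-41312 + k(-136)) = √(-41312 - 64) = √(-41376) = 4*I*√2586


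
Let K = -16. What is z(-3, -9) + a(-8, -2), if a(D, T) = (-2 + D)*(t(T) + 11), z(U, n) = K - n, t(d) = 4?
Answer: -157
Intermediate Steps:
z(U, n) = -16 - n
a(D, T) = -30 + 15*D (a(D, T) = (-2 + D)*(4 + 11) = (-2 + D)*15 = -30 + 15*D)
z(-3, -9) + a(-8, -2) = (-16 - 1*(-9)) + (-30 + 15*(-8)) = (-16 + 9) + (-30 - 120) = -7 - 150 = -157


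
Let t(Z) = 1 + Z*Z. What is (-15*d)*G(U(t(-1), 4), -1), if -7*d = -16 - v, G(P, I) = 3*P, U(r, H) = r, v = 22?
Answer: -3420/7 ≈ -488.57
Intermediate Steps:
t(Z) = 1 + Z²
d = 38/7 (d = -(-16 - 1*22)/7 = -(-16 - 22)/7 = -⅐*(-38) = 38/7 ≈ 5.4286)
(-15*d)*G(U(t(-1), 4), -1) = (-15*38/7)*(3*(1 + (-1)²)) = -1710*(1 + 1)/7 = -1710*2/7 = -570/7*6 = -3420/7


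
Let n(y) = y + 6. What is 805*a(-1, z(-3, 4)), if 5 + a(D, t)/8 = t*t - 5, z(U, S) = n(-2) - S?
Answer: -64400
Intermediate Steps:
n(y) = 6 + y
z(U, S) = 4 - S (z(U, S) = (6 - 2) - S = 4 - S)
a(D, t) = -80 + 8*t**2 (a(D, t) = -40 + 8*(t*t - 5) = -40 + 8*(t**2 - 5) = -40 + 8*(-5 + t**2) = -40 + (-40 + 8*t**2) = -80 + 8*t**2)
805*a(-1, z(-3, 4)) = 805*(-80 + 8*(4 - 1*4)**2) = 805*(-80 + 8*(4 - 4)**2) = 805*(-80 + 8*0**2) = 805*(-80 + 8*0) = 805*(-80 + 0) = 805*(-80) = -64400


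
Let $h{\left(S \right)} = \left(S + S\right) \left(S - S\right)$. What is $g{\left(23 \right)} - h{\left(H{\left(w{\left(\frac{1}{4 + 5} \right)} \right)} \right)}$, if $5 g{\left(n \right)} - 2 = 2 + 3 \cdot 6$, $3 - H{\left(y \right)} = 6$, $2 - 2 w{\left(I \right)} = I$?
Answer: $\frac{22}{5} \approx 4.4$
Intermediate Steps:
$w{\left(I \right)} = 1 - \frac{I}{2}$
$H{\left(y \right)} = -3$ ($H{\left(y \right)} = 3 - 6 = -3$)
$h{\left(S \right)} = 0$ ($h{\left(S \right)} = 2 S 0 = 0$)
$g{\left(n \right)} = \frac{22}{5}$ ($g{\left(n \right)} = \frac{2}{5} + \frac{2 + 3 \cdot 6}{5} = \frac{2}{5} + \frac{2 + 18}{5} = \frac{2}{5} + \frac{1}{5} \cdot 20 = \frac{2}{5} + 4 = \frac{22}{5}$)
$g{\left(23 \right)} - h{\left(H{\left(w{\left(\frac{1}{4 + 5} \right)} \right)} \right)} = \frac{22}{5} - 0 = \frac{22}{5} + 0 = \frac{22}{5}$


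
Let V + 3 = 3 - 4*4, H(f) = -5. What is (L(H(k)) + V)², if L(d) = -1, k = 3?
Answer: 289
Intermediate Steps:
V = -16 (V = -3 + (3 - 4*4) = -3 + (3 - 16) = -3 - 13 = -16)
(L(H(k)) + V)² = (-1 - 16)² = (-17)² = 289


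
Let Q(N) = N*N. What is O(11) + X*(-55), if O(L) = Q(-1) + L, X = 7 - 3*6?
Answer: 617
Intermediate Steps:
Q(N) = N²
X = -11 (X = 7 - 18 = -11)
O(L) = 1 + L (O(L) = (-1)² + L = 1 + L)
O(11) + X*(-55) = (1 + 11) - 11*(-55) = 12 + 605 = 617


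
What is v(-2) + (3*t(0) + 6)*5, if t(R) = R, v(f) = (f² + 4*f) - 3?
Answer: 23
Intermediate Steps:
v(f) = -3 + f² + 4*f
v(-2) + (3*t(0) + 6)*5 = (-3 + (-2)² + 4*(-2)) + (3*0 + 6)*5 = (-3 + 4 - 8) + (0 + 6)*5 = -7 + 6*5 = -7 + 30 = 23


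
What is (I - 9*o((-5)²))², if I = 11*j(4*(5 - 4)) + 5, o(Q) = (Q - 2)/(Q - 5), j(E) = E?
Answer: 597529/400 ≈ 1493.8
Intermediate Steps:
o(Q) = (-2 + Q)/(-5 + Q)
I = 49 (I = 11*(4*(5 - 4)) + 5 = 11*(4*1) + 5 = 11*4 + 5 = 44 + 5 = 49)
(I - 9*o((-5)²))² = (49 - 9*(-2 + (-5)²)/(-5 + (-5)²))² = (49 - 9*(-2 + 25)/(-5 + 25))² = (49 - 9*23/20)² = (49 - 207/20)² = (773/20)² = 597529/400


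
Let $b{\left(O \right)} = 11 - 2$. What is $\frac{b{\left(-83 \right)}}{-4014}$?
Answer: $- \frac{1}{446} \approx -0.0022422$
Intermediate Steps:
$b{\left(O \right)} = 9$
$\frac{b{\left(-83 \right)}}{-4014} = \frac{9}{-4014} = 9 \left(- \frac{1}{4014}\right) = - \frac{1}{446}$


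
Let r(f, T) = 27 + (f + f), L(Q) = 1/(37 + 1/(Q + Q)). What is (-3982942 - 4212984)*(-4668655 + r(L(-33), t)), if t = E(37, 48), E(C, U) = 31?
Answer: 93401762894995616/2441 ≈ 3.8264e+13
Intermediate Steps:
t = 31
L(Q) = 1/(37 + 1/(2*Q))
r(f, T) = 27 + 2*f
(-3982942 - 4212984)*(-4668655 + r(L(-33), t)) = (-3982942 - 4212984)*(-4668655 + (27 + 2*(2*(-33)/(1 + 74*(-33))))) = -8195926*(-4668655 + (27 + 2*(2*(-33)/(1 - 2442)))) = -8195926*(-4668655 + (27 + 2*(2*(-33)/(-2441)))) = -8195926*(-4668655 + (27 + 2*(2*(-33)*(-1/2441)))) = -8195926*(-4668655 + (27 + 2*(66/2441))) = -8195926*(-4668655 + (27 + 132/2441)) = -8195926*(-4668655 + 66039/2441) = -8195926*(-11396120816/2441) = 93401762894995616/2441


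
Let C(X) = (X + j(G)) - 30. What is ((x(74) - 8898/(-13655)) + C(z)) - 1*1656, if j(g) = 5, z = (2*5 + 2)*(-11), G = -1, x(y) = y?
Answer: -23737147/13655 ≈ -1738.3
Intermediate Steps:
z = -132 (z = (10 + 2)*(-11) = 12*(-11) = -132)
C(X) = -25 + X (C(X) = (X + 5) - 30 = (5 + X) - 30 = -25 + X)
((x(74) - 8898/(-13655)) + C(z)) - 1*1656 = ((74 - 8898/(-13655)) + (-25 - 132)) - 1*1656 = ((74 - 8898*(-1/13655)) - 157) - 1656 = ((74 + 8898/13655) - 157) - 1656 = (1019368/13655 - 157) - 1656 = -1124467/13655 - 1656 = -23737147/13655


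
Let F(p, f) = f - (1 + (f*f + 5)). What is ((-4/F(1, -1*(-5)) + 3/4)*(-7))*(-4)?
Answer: 329/13 ≈ 25.308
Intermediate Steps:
F(p, f) = -6 + f - f**2 (F(p, f) = f - (1 + (f**2 + 5)) = f - (1 + (5 + f**2)) = f - (6 + f**2) = f + (-6 - f**2) = -6 + f - f**2)
((-4/F(1, -1*(-5)) + 3/4)*(-7))*(-4) = ((-4/(-6 - 1*(-5) - (-1*(-5))**2) + 3/4)*(-7))*(-4) = ((-4/(-6 + 5 - 1*5**2) + 3*(1/4))*(-7))*(-4) = ((-4/(-6 + 5 - 1*25) + 3/4)*(-7))*(-4) = ((-4/(-6 + 5 - 25) + 3/4)*(-7))*(-4) = ((-4/(-26) + 3/4)*(-7))*(-4) = ((-4*(-1/26) + 3/4)*(-7))*(-4) = ((2/13 + 3/4)*(-7))*(-4) = ((47/52)*(-7))*(-4) = -329/52*(-4) = 329/13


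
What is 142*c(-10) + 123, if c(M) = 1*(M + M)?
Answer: -2717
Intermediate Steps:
c(M) = 2*M (c(M) = 1*(2*M) = 2*M)
142*c(-10) + 123 = 142*(2*(-10)) + 123 = 142*(-20) + 123 = -2840 + 123 = -2717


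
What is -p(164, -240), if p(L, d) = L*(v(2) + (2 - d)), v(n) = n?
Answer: -40016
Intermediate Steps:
p(L, d) = L*(4 - d) (p(L, d) = L*(2 + (2 - d)) = L*(4 - d))
-p(164, -240) = -164*(4 - 1*(-240)) = -164*(4 + 240) = -164*244 = -1*40016 = -40016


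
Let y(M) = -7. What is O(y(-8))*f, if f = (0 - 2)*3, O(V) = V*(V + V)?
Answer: -588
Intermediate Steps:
O(V) = 2*V² (O(V) = V*(2*V) = 2*V²)
f = -6 (f = -2*3 = -6)
O(y(-8))*f = (2*(-7)²)*(-6) = (2*49)*(-6) = 98*(-6) = -588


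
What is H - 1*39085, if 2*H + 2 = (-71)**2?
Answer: -73131/2 ≈ -36566.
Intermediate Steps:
H = 5039/2 (H = -1 + (1/2)*(-71)**2 = -1 + (1/2)*5041 = -1 + 5041/2 = 5039/2 ≈ 2519.5)
H - 1*39085 = 5039/2 - 1*39085 = 5039/2 - 39085 = -73131/2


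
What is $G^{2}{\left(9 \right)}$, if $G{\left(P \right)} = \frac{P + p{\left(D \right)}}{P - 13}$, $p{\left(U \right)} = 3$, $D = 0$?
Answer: $9$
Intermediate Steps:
$G{\left(P \right)} = \frac{3 + P}{-13 + P}$ ($G{\left(P \right)} = \frac{P + 3}{P - 13} = \frac{3 + P}{-13 + P}$)
$G^{2}{\left(9 \right)} = \left(\frac{3 + 9}{-13 + 9}\right)^{2} = \left(\frac{1}{-4} \cdot 12\right)^{2} = \left(\left(- \frac{1}{4}\right) 12\right)^{2} = \left(-3\right)^{2} = 9$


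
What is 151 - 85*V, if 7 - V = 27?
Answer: 1851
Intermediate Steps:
V = -20 (V = 7 - 1*27 = 7 - 27 = -20)
151 - 85*V = 151 - 85*(-20) = 151 + 1700 = 1851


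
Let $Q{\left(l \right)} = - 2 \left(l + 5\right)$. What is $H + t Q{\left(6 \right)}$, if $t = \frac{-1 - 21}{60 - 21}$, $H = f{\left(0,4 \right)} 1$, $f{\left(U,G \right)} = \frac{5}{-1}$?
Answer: $\frac{289}{39} \approx 7.4103$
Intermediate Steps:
$f{\left(U,G \right)} = -5$ ($f{\left(U,G \right)} = 5 \left(-1\right) = -5$)
$H = -5$ ($H = \left(-5\right) 1 = -5$)
$Q{\left(l \right)} = -10 - 2 l$ ($Q{\left(l \right)} = - 2 \left(5 + l\right) = -10 - 2 l$)
$t = - \frac{22}{39} \approx -0.5641$
$H + t Q{\left(6 \right)} = -5 - \frac{22 \left(-10 - 12\right)}{39} = -5 - - \frac{484}{39} = -5 + \frac{484}{39} = \frac{289}{39}$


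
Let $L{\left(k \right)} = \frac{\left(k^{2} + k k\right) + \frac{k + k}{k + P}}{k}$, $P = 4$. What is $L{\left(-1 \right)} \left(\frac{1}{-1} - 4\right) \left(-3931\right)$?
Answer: $- \frac{78620}{3} \approx -26207.0$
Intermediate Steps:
$L{\left(k \right)} = \frac{2 k^{2} + \frac{2 k}{4 + k}}{k}$ ($L{\left(k \right)} = \frac{\left(k^{2} + k k\right) + \frac{k + k}{k + 4}}{k} = \frac{\left(k^{2} + k^{2}\right) + \frac{2 k}{4 + k}}{k} = \frac{2 k^{2} + \frac{2 k}{4 + k}}{k}$)
$L{\left(-1 \right)} \left(\frac{1}{-1} - 4\right) \left(-3931\right) = \frac{2 \left(1 + \left(-1\right)^{2} + 4 \left(-1\right)\right)}{4 - 1} \left(\frac{1}{-1} - 4\right) \left(-3931\right) = \frac{2 \left(1 + 1 - 4\right)}{3} \left(-1 - 4\right) \left(-3931\right) = 2 \cdot \frac{1}{3} \left(-2\right) \left(-5\right) \left(-3931\right) = \left(- \frac{4}{3}\right) \left(-5\right) \left(-3931\right) = \frac{20}{3} \left(-3931\right) = - \frac{78620}{3}$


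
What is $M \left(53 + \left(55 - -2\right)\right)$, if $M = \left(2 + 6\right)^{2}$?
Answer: $7040$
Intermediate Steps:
$M = 64$ ($M = 8^{2} = 64$)
$M \left(53 + \left(55 - -2\right)\right) = 64 \left(53 + \left(55 - -2\right)\right) = 64 \left(53 + \left(55 + 2\right)\right) = 64 \left(53 + 57\right) = 64 \cdot 110 = 7040$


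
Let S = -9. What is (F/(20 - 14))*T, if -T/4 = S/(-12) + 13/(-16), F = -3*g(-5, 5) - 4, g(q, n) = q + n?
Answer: -1/6 ≈ -0.16667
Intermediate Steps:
g(q, n) = n + q
F = -4 (F = -3*(5 - 5) - 4 = -3*0 - 4 = 0 - 4 = -4)
T = 1/4 (T = -4*(-9/(-12) + 13/(-16)) = -4*(-9*(-1/12) + 13*(-1/16)) = -4*(3/4 - 13/16) = -4*(-1/16) = 1/4 ≈ 0.25000)
(F/(20 - 14))*T = -4/(20 - 14)*(1/4) = -4/6*(1/4) = -4*1/6*(1/4) = -2/3*1/4 = -1/6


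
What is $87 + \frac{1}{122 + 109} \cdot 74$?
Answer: $\frac{20171}{231} \approx 87.32$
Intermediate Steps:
$87 + \frac{1}{122 + 109} \cdot 74 = 87 + \frac{1}{231} \cdot 74 = 87 + \frac{74}{231} = \frac{20171}{231}$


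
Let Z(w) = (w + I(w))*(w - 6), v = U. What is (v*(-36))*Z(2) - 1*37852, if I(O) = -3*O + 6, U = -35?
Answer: -47932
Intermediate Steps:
I(O) = 6 - 3*O
v = -35
Z(w) = (-6 + w)*(6 - 2*w) (Z(w) = (w + (6 - 3*w))*(w - 6) = (6 - 2*w)*(-6 + w) = (-6 + w)*(6 - 2*w))
(v*(-36))*Z(2) - 1*37852 = (-35*(-36))*(-36 - 2*2² + 18*2) - 1*37852 = 1260*(-36 - 2*4 + 36) - 37852 = 1260*(-36 - 8 + 36) - 37852 = 1260*(-8) - 37852 = -10080 - 37852 = -47932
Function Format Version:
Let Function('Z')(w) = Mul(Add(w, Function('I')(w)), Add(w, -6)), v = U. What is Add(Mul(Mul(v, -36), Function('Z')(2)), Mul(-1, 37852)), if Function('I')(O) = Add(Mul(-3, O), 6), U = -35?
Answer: -47932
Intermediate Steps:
Function('I')(O) = Add(6, Mul(-3, O))
v = -35
Function('Z')(w) = Mul(Add(-6, w), Add(6, Mul(-2, w))) (Function('Z')(w) = Mul(Add(w, Add(6, Mul(-3, w))), Add(w, -6)) = Mul(Add(6, Mul(-2, w)), Add(-6, w)) = Mul(Add(-6, w), Add(6, Mul(-2, w))))
Add(Mul(Mul(v, -36), Function('Z')(2)), Mul(-1, 37852)) = Add(Mul(Mul(-35, -36), Add(-36, Mul(-2, Pow(2, 2)), Mul(18, 2))), Mul(-1, 37852)) = Add(Mul(1260, Add(-36, Mul(-2, 4), 36)), -37852) = Add(Mul(1260, Add(-36, -8, 36)), -37852) = Add(Mul(1260, -8), -37852) = Add(-10080, -37852) = -47932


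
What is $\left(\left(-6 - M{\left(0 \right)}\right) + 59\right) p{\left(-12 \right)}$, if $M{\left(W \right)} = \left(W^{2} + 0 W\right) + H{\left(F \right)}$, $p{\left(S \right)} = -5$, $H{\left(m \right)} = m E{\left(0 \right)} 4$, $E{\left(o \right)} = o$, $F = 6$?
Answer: $-265$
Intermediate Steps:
$H{\left(m \right)} = 0$ ($H{\left(m \right)} = m 0 \cdot 4 = 0 \cdot 4 = 0$)
$M{\left(W \right)} = W^{2}$ ($M{\left(W \right)} = \left(W^{2} + 0 W\right) + 0 = \left(W^{2} + 0\right) + 0 = W^{2} + 0 = W^{2}$)
$\left(\left(-6 - M{\left(0 \right)}\right) + 59\right) p{\left(-12 \right)} = \left(\left(-6 - 0^{2}\right) + 59\right) \left(-5\right) = \left(\left(-6 - 0\right) + 59\right) \left(-5\right) = \left(\left(-6 + 0\right) + 59\right) \left(-5\right) = \left(-6 + 59\right) \left(-5\right) = 53 \left(-5\right) = -265$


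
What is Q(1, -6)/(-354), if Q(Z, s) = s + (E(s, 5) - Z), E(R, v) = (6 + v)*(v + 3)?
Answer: -27/118 ≈ -0.22881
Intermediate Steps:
E(R, v) = (3 + v)*(6 + v) (E(R, v) = (6 + v)*(3 + v) = (3 + v)*(6 + v))
Q(Z, s) = 88 + s - Z (Q(Z, s) = s + ((18 + 5**2 + 9*5) - Z) = s + ((18 + 25 + 45) - Z) = s + (88 - Z) = 88 + s - Z)
Q(1, -6)/(-354) = (88 - 6 - 1*1)/(-354) = (88 - 6 - 1)*(-1/354) = 81*(-1/354) = -27/118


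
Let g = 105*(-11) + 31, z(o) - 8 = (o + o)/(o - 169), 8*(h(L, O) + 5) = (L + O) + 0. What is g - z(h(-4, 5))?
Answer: -121130/107 ≈ -1132.1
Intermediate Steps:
h(L, O) = -5 + L/8 + O/8 (h(L, O) = -5 + ((L + O) + 0)/8 = -5 + (L + O)/8 = -5 + (L/8 + O/8) = -5 + L/8 + O/8)
z(o) = 8 + 2*o/(-169 + o) (z(o) = 8 + (o + o)/(o - 169) = 8 + (2*o)/(-169 + o) = 8 + 2*o/(-169 + o))
g = -1124 (g = -1155 + 31 = -1124)
g - z(h(-4, 5)) = -1124 - 2*(-676 + 5*(-5 + (⅛)*(-4) + (⅛)*5))/(-169 + (-5 + (⅛)*(-4) + (⅛)*5)) = -1124 - 2*(-676 + 5*(-5 - ½ + 5/8))/(-169 + (-5 - ½ + 5/8)) = -1124 - 2*(-676 + 5*(-39/8))/(-169 - 39/8) = -1124 - 2*(-676 - 195/8)/(-1391/8) = -1124 - 2*(-8)*(-5603)/(1391*8) = -1124 - 1*862/107 = -1124 - 862/107 = -121130/107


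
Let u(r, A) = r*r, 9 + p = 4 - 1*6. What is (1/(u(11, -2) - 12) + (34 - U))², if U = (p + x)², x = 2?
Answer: 26234884/11881 ≈ 2208.1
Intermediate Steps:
p = -11 (p = -9 + (4 - 1*6) = -9 + (4 - 6) = -9 - 2 = -11)
u(r, A) = r²
U = 81 (U = (-11 + 2)² = (-9)² = 81)
(1/(u(11, -2) - 12) + (34 - U))² = (1/(11² - 12) + (34 - 1*81))² = (1/(121 - 12) + (34 - 81))² = (1/109 - 47)² = (-5122/109)² = 26234884/11881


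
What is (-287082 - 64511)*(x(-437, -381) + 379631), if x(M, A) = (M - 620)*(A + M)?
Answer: -437472051401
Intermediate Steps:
x(M, A) = (-620 + M)*(A + M)
(-287082 - 64511)*(x(-437, -381) + 379631) = (-287082 - 64511)*(((-437)² - 620*(-381) - 620*(-437) - 381*(-437)) + 379631) = -351593*((190969 + 236220 + 270940 + 166497) + 379631) = -351593*(864626 + 379631) = -351593*1244257 = -437472051401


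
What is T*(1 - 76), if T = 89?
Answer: -6675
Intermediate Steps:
T*(1 - 76) = 89*(1 - 76) = 89*(-75) = -6675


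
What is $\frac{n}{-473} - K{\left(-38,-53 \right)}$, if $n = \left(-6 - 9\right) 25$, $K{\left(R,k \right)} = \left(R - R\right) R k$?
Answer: $\frac{375}{473} \approx 0.79281$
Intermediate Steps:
$K{\left(R,k \right)} = 0$ ($K{\left(R,k \right)} = 0 R k = 0 k = 0$)
$n = -375$ ($n = \left(-15\right) 25 = -375$)
$\frac{n}{-473} - K{\left(-38,-53 \right)} = - \frac{375}{-473} - 0 = \left(-375\right) \left(- \frac{1}{473}\right) + 0 = \frac{375}{473} + 0 = \frac{375}{473}$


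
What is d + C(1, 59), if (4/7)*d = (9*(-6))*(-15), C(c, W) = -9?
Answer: 2817/2 ≈ 1408.5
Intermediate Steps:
d = 2835/2 (d = 7*((9*(-6))*(-15))/4 = 7*(-54*(-15))/4 = (7/4)*810 = 2835/2 ≈ 1417.5)
d + C(1, 59) = 2835/2 - 9 = 2817/2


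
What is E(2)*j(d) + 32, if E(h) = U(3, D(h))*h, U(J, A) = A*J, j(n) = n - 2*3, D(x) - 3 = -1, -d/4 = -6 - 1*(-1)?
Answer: 200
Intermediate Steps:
d = 20 (d = -4*(-6 - 1*(-1)) = -4*(-6 + 1) = -4*(-5) = 20)
D(x) = 2 (D(x) = 3 - 1 = 2)
j(n) = -6 + n (j(n) = n - 6 = -6 + n)
E(h) = 6*h (E(h) = (2*3)*h = 6*h)
E(2)*j(d) + 32 = (6*2)*(-6 + 20) + 32 = 12*14 + 32 = 168 + 32 = 200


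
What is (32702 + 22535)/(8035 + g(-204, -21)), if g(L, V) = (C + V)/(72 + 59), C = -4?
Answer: 7236047/1052560 ≈ 6.8747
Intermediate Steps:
g(L, V) = -4/131 + V/131 (g(L, V) = (-4 + V)/(72 + 59) = (-4 + V)/131 = (-4 + V)*(1/131) = -4/131 + V/131)
(32702 + 22535)/(8035 + g(-204, -21)) = (32702 + 22535)/(8035 + (-4/131 + (1/131)*(-21))) = 55237/(8035 + (-4/131 - 21/131)) = 55237/(8035 - 25/131) = 55237/(1052560/131) = 55237*(131/1052560) = 7236047/1052560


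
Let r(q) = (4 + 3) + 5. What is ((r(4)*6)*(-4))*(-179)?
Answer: 51552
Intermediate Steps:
r(q) = 12 (r(q) = 7 + 5 = 12)
((r(4)*6)*(-4))*(-179) = ((12*6)*(-4))*(-179) = (72*(-4))*(-179) = -288*(-179) = 51552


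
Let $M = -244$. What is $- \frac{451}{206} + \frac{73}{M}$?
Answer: $- \frac{62541}{25132} \approx -2.4885$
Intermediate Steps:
$- \frac{451}{206} + \frac{73}{M} = - \frac{451}{206} + \frac{73}{-244} = \left(-451\right) \frac{1}{206} + 73 \left(- \frac{1}{244}\right) = - \frac{451}{206} - \frac{73}{244} = - \frac{62541}{25132}$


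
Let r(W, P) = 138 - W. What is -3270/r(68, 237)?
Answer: -327/7 ≈ -46.714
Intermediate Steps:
-3270/r(68, 237) = -3270/(138 - 1*68) = -3270/(138 - 68) = -3270/70 = -3270*1/70 = -327/7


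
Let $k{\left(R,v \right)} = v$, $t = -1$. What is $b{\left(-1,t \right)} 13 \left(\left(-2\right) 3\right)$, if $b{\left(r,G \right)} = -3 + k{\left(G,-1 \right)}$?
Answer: $312$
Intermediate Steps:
$b{\left(r,G \right)} = -4$ ($b{\left(r,G \right)} = -3 - 1 = -4$)
$b{\left(-1,t \right)} 13 \left(\left(-2\right) 3\right) = \left(-4\right) 13 \left(\left(-2\right) 3\right) = \left(-52\right) \left(-6\right) = 312$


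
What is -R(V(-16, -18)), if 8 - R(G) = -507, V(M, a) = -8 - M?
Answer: -515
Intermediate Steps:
R(G) = 515 (R(G) = 8 - 1*(-507) = 8 + 507 = 515)
-R(V(-16, -18)) = -1*515 = -515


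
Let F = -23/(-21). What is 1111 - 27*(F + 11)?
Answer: 5491/7 ≈ 784.43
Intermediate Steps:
F = 23/21 (F = -23*(-1/21) = 23/21 ≈ 1.0952)
1111 - 27*(F + 11) = 1111 - 27*(23/21 + 11) = 1111 - 27*254/21 = 1111 - 1*2286/7 = 1111 - 2286/7 = 5491/7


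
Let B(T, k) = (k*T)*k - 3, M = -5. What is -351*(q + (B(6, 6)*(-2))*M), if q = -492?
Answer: -574938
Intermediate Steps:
B(T, k) = -3 + T*k² (B(T, k) = (T*k)*k - 3 = T*k² - 3 = -3 + T*k²)
-351*(q + (B(6, 6)*(-2))*M) = -351*(-492 + ((-3 + 6*6²)*(-2))*(-5)) = -351*(-492 + ((-3 + 6*36)*(-2))*(-5)) = -351*(-492 + ((-3 + 216)*(-2))*(-5)) = -351*(-492 + (213*(-2))*(-5)) = -351*(-492 - 426*(-5)) = -351*(-492 + 2130) = -351*1638 = -574938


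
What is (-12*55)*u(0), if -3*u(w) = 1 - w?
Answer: 220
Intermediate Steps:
u(w) = -1/3 + w/3 (u(w) = -(1 - w)/3 = -1/3 + w/3)
(-12*55)*u(0) = (-12*55)*(-1/3 + (1/3)*0) = -660*(-1/3 + 0) = -660*(-1/3) = 220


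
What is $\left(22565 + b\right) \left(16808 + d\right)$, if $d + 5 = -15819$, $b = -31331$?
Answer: $-8625744$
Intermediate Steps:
$d = -15824$ ($d = -5 - 15819 = -15824$)
$\left(22565 + b\right) \left(16808 + d\right) = \left(22565 - 31331\right) \left(16808 - 15824\right) = \left(-8766\right) 984 = -8625744$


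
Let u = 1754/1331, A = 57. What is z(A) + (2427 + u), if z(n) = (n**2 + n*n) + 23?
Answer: 11911542/1331 ≈ 8949.3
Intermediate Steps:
u = 1754/1331 (u = 1754*(1/1331) = 1754/1331 ≈ 1.3178)
z(n) = 23 + 2*n**2 (z(n) = (n**2 + n**2) + 23 = 2*n**2 + 23 = 23 + 2*n**2)
z(A) + (2427 + u) = (23 + 2*57**2) + (2427 + 1754/1331) = (23 + 2*3249) + 3232091/1331 = (23 + 6498) + 3232091/1331 = 6521 + 3232091/1331 = 11911542/1331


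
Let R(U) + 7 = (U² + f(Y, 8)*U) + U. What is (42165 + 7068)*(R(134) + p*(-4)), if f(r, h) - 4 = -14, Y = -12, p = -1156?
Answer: 1051961511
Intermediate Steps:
f(r, h) = -10 (f(r, h) = 4 - 14 = -10)
R(U) = -7 + U² - 9*U (R(U) = -7 + ((U² - 10*U) + U) = -7 + (U² - 9*U) = -7 + U² - 9*U)
(42165 + 7068)*(R(134) + p*(-4)) = (42165 + 7068)*((-7 + 134² - 9*134) - 1156*(-4)) = 49233*((-7 + 17956 - 1206) + 4624) = 49233*(16743 + 4624) = 49233*21367 = 1051961511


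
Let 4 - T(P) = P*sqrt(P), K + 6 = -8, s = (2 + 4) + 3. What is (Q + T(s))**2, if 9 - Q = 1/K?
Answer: 38025/196 ≈ 194.01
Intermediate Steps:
s = 9 (s = 6 + 3 = 9)
K = -14 (K = -6 - 8 = -14)
T(P) = 4 - P**(3/2) (T(P) = 4 - P*sqrt(P) = 4 - P**(3/2))
Q = 127/14 (Q = 9 - 1/(-14) = 9 - 1*(-1/14) = 9 + 1/14 = 127/14 ≈ 9.0714)
(Q + T(s))**2 = (127/14 + (4 - 9**(3/2)))**2 = (127/14 + (4 - 1*27))**2 = (127/14 + (4 - 27))**2 = (127/14 - 23)**2 = (-195/14)**2 = 38025/196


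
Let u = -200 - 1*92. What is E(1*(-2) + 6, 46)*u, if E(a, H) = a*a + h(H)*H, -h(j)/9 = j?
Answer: 5556176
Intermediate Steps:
h(j) = -9*j
u = -292 (u = -200 - 92 = -292)
E(a, H) = a² - 9*H² (E(a, H) = a*a + (-9*H)*H = a² - 9*H²)
E(1*(-2) + 6, 46)*u = ((1*(-2) + 6)² - 9*46²)*(-292) = ((-2 + 6)² - 9*2116)*(-292) = (4² - 19044)*(-292) = (16 - 19044)*(-292) = -19028*(-292) = 5556176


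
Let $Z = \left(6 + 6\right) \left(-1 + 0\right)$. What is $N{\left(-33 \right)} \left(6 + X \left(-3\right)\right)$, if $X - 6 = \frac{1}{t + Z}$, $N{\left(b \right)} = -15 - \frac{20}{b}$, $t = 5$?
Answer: $\frac{12825}{77} \approx 166.56$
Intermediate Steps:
$Z = -12$ ($Z = 12 \left(-1\right) = -12$)
$N{\left(b \right)} = -15 - \frac{20}{b}$
$X = \frac{41}{7}$ ($X = 6 + \frac{1}{5 - 12} = 6 + \frac{1}{-7} = 6 - \frac{1}{7} = \frac{41}{7} \approx 5.8571$)
$N{\left(-33 \right)} \left(6 + X \left(-3\right)\right) = \left(-15 - \frac{20}{-33}\right) \left(6 + \frac{41}{7} \left(-3\right)\right) = \left(-15 - - \frac{20}{33}\right) \left(6 - \frac{123}{7}\right) = \left(-15 + \frac{20}{33}\right) \left(- \frac{81}{7}\right) = \left(- \frac{475}{33}\right) \left(- \frac{81}{7}\right) = \frac{12825}{77}$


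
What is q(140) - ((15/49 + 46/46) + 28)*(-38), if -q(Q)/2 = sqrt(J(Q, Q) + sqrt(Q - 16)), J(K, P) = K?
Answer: 54568/49 - 2*sqrt(140 + 2*sqrt(31)) ≈ 1089.0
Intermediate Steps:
q(Q) = -2*sqrt(Q + sqrt(-16 + Q)) (q(Q) = -2*sqrt(Q + sqrt(Q - 16)) = -2*sqrt(Q + sqrt(-16 + Q)))
q(140) - ((15/49 + 46/46) + 28)*(-38) = -2*sqrt(140 + sqrt(-16 + 140)) - ((15/49 + 46/46) + 28)*(-38) = -2*sqrt(140 + sqrt(124)) - ((15*(1/49) + 46*(1/46)) + 28)*(-38) = -2*sqrt(140 + 2*sqrt(31)) - ((15/49 + 1) + 28)*(-38) = -2*sqrt(140 + 2*sqrt(31)) - (64/49 + 28)*(-38) = -2*sqrt(140 + 2*sqrt(31)) - 1436*(-38)/49 = -2*sqrt(140 + 2*sqrt(31)) - 1*(-54568/49) = -2*sqrt(140 + 2*sqrt(31)) + 54568/49 = 54568/49 - 2*sqrt(140 + 2*sqrt(31))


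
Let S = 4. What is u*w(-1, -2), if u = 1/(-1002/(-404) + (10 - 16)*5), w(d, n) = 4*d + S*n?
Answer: 808/1853 ≈ 0.43605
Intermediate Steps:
w(d, n) = 4*d + 4*n
u = -202/5559 (u = 1/(-1002*(-1/404) - 6*5) = 1/(501/202 - 30) = 1/(-5559/202) = -202/5559 ≈ -0.036337)
u*w(-1, -2) = -202*(4*(-1) + 4*(-2))/5559 = -202*(-4 - 8)/5559 = -202/5559*(-12) = 808/1853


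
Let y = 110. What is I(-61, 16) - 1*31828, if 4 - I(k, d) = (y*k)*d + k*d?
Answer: 76512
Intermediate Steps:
I(k, d) = 4 - 111*d*k (I(k, d) = 4 - ((110*k)*d + k*d) = 4 - (110*d*k + d*k) = 4 - 111*d*k)
I(-61, 16) - 1*31828 = (4 - 111*16*(-61)) - 1*31828 = (4 + 108336) - 31828 = 108340 - 31828 = 76512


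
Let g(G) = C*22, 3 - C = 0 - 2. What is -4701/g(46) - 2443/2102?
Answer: -2537558/57805 ≈ -43.899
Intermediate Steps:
C = 5 (C = 3 - (0 - 2) = 3 - 1*(-2) = 3 + 2 = 5)
g(G) = 110 (g(G) = 5*22 = 110)
-4701/g(46) - 2443/2102 = -4701/110 - 2443/2102 = -2537558/57805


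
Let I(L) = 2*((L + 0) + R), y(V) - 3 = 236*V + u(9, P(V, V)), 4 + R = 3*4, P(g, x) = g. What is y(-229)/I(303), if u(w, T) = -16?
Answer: -54057/622 ≈ -86.908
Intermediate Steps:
R = 8 (R = -4 + 3*4 = -4 + 12 = 8)
y(V) = -13 + 236*V (y(V) = 3 + (236*V - 16) = 3 + (-16 + 236*V) = -13 + 236*V)
I(L) = 16 + 2*L (I(L) = 2*((L + 0) + 8) = 2*(L + 8) = 2*(8 + L) = 16 + 2*L)
y(-229)/I(303) = (-13 + 236*(-229))/(16 + 2*303) = (-13 - 54044)/(16 + 606) = -54057/622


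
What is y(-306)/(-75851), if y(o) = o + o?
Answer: 612/75851 ≈ 0.0080684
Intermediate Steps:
y(o) = 2*o
y(-306)/(-75851) = (2*(-306))/(-75851) = -612*(-1/75851) = 612/75851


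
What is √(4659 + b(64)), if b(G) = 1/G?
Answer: √298177/8 ≈ 68.257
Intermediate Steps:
√(4659 + b(64)) = √(4659 + 1/64) = √(298177/64) = √298177/8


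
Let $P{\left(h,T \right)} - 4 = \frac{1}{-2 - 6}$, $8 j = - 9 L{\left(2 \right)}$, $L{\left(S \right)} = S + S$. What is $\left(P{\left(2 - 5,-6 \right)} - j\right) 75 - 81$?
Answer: $\frac{4377}{8} \approx 547.13$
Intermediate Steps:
$L{\left(S \right)} = 2 S$
$j = - \frac{9}{2}$ ($j = \frac{\left(-9\right) 2 \cdot 2}{8} = \frac{\left(-9\right) 4}{8} = \frac{1}{8} \left(-36\right) = - \frac{9}{2} \approx -4.5$)
$P{\left(h,T \right)} = \frac{31}{8}$ ($P{\left(h,T \right)} = 4 + \frac{1}{-2 - 6} = 4 + \frac{1}{-8} = 4 - \frac{1}{8} = \frac{31}{8}$)
$\left(P{\left(2 - 5,-6 \right)} - j\right) 75 - 81 = \left(\frac{31}{8} - - \frac{9}{2}\right) 75 - 81 = \left(\frac{31}{8} + \frac{9}{2}\right) 75 - 81 = \frac{67}{8} \cdot 75 - 81 = \frac{5025}{8} - 81 = \frac{4377}{8}$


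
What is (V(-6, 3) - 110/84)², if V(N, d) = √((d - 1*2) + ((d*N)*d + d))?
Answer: -85175/1764 - 275*I*√2/21 ≈ -48.285 - 18.519*I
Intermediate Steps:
V(N, d) = √(-2 + 2*d + N*d²) (V(N, d) = √((d - 2) + ((N*d)*d + d)) = √((-2 + d) + (N*d² + d)) = √((-2 + d) + (d + N*d²)) = √(-2 + 2*d + N*d²))
(V(-6, 3) - 110/84)² = (√(-2 + 2*3 - 6*3²) - 110/84)² = (√(-2 + 6 - 6*9) - 110*1/84)² = (√(-2 + 6 - 54) - 55/42)² = (√(-50) - 55/42)² = (5*I*√2 - 55/42)² = (-55/42 + 5*I*√2)²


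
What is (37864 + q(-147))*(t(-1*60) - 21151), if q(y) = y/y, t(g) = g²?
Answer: -664568615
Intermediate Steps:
q(y) = 1
(37864 + q(-147))*(t(-1*60) - 21151) = (37864 + 1)*((-1*60)² - 21151) = 37865*((-60)² - 21151) = 37865*(3600 - 21151) = 37865*(-17551) = -664568615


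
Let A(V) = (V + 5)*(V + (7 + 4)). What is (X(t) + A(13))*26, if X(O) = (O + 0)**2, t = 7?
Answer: 12506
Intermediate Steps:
X(O) = O**2
A(V) = (5 + V)*(11 + V) (A(V) = (5 + V)*(V + 11) = (5 + V)*(11 + V))
(X(t) + A(13))*26 = (7**2 + (55 + 13**2 + 16*13))*26 = (49 + (55 + 169 + 208))*26 = (49 + 432)*26 = 481*26 = 12506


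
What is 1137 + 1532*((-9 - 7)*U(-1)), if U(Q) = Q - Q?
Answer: 1137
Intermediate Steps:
U(Q) = 0
1137 + 1532*((-9 - 7)*U(-1)) = 1137 + 1532*((-9 - 7)*0) = 1137 + 1532*(-16*0) = 1137 + 1532*0 = 1137 + 0 = 1137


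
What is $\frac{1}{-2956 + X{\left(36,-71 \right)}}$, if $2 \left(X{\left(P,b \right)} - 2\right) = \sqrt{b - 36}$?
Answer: $- \frac{11816}{34904571} - \frac{2 i \sqrt{107}}{34904571} \approx -0.00033852 - 5.9271 \cdot 10^{-7} i$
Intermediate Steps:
$X{\left(P,b \right)} = 2 + \frac{\sqrt{-36 + b}}{2}$ ($X{\left(P,b \right)} = 2 + \frac{\sqrt{b - 36}}{2} = 2 + \frac{\sqrt{-36 + b}}{2}$)
$\frac{1}{-2956 + X{\left(36,-71 \right)}} = \frac{1}{-2956 + \left(2 + \frac{\sqrt{-36 - 71}}{2}\right)} = \frac{1}{-2956 + \left(2 + \frac{\sqrt{-107}}{2}\right)} = \frac{1}{-2956 + \left(2 + \frac{i \sqrt{107}}{2}\right)} = \frac{1}{-2954 + \frac{i \sqrt{107}}{2}}$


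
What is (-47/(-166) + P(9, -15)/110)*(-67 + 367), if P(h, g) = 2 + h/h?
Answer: 85020/913 ≈ 93.122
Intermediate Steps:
P(h, g) = 3 (P(h, g) = 2 + 1 = 3)
(-47/(-166) + P(9, -15)/110)*(-67 + 367) = (-47/(-166) + 3/110)*(-67 + 367) = (-47*(-1/166) + 3*(1/110))*300 = (47/166 + 3/110)*300 = (1417/4565)*300 = 85020/913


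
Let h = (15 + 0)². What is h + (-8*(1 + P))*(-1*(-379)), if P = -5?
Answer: 12353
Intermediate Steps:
h = 225 (h = 15² = 225)
h + (-8*(1 + P))*(-1*(-379)) = 225 + (-8*(1 - 5))*(-1*(-379)) = 225 - 8*(-4)*379 = 225 + 32*379 = 225 + 12128 = 12353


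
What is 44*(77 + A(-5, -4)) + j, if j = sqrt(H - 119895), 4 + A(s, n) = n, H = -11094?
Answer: 3036 + I*sqrt(130989) ≈ 3036.0 + 361.92*I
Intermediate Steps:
A(s, n) = -4 + n
j = I*sqrt(130989) (j = sqrt(-11094 - 119895) = sqrt(-130989) = I*sqrt(130989) ≈ 361.92*I)
44*(77 + A(-5, -4)) + j = 44*(77 + (-4 - 4)) + I*sqrt(130989) = 44*(77 - 8) + I*sqrt(130989) = 44*69 + I*sqrt(130989) = 3036 + I*sqrt(130989)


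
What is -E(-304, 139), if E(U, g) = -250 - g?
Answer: 389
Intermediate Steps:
-E(-304, 139) = -(-250 - 1*139) = -(-250 - 139) = -1*(-389) = 389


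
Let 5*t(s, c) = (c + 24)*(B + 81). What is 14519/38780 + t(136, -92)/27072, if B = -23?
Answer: 11327147/32807880 ≈ 0.34526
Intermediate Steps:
t(s, c) = 1392/5 + 58*c/5 (t(s, c) = ((c + 24)*(-23 + 81))/5 = ((24 + c)*58)/5 = (1392 + 58*c)/5 = 1392/5 + 58*c/5)
14519/38780 + t(136, -92)/27072 = 14519/38780 + (1392/5 + (58/5)*(-92))/27072 = 14519*(1/38780) + (1392/5 - 5336/5)*(1/27072) = 14519/38780 - 3944/5*1/27072 = 14519/38780 - 493/16920 = 11327147/32807880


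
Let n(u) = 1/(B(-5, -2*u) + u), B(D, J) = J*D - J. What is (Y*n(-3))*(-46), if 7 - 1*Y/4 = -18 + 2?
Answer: 4232/39 ≈ 108.51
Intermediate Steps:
B(D, J) = -J + D*J (B(D, J) = D*J - J = -J + D*J)
Y = 92 (Y = 28 - 4*(-18 + 2) = 28 - 4*(-16) = 28 + 64 = 92)
n(u) = 1/(13*u) (n(u) = 1/((-2*u)*(-1 - 5) + u) = 1/(-2*u*(-6) + u) = 1/(12*u + u) = 1/(13*u))
(Y*n(-3))*(-46) = (92*((1/13)/(-3)))*(-46) = (92*((1/13)*(-⅓)))*(-46) = (92*(-1/39))*(-46) = -92/39*(-46) = 4232/39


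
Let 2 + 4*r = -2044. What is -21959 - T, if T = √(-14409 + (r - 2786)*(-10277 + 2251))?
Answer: -21959 - 11*√218606 ≈ -27102.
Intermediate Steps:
r = -1023/2 (r = -½ + (¼)*(-2044) = -½ - 511 = -1023/2 ≈ -511.50)
T = 11*√218606 (T = √(-14409 + (-1023/2 - 2786)*(-10277 + 2251)) = √(-14409 - 6595/2*(-8026)) = √(-14409 + 26465735) = √26451326 = 11*√218606 ≈ 5143.1)
-21959 - T = -21959 - 11*√218606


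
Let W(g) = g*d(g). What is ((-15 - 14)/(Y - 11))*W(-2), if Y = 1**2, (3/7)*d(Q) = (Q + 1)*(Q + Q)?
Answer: -812/15 ≈ -54.133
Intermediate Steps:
d(Q) = 14*Q*(1 + Q)/3 (d(Q) = 7*((Q + 1)*(Q + Q))/3 = 7*((1 + Q)*(2*Q))/3 = 7*(2*Q*(1 + Q))/3 = 14*Q*(1 + Q)/3)
Y = 1
W(g) = 14*g**2*(1 + g)/3 (W(g) = g*(14*g*(1 + g)/3) = 14*g**2*(1 + g)/3)
((-15 - 14)/(Y - 11))*W(-2) = ((-15 - 14)/(1 - 11))*((14/3)*(-2)**2*(1 - 2)) = (-29/(-10))*((14/3)*4*(-1)) = -29*(-1/10)*(-56/3) = (29/10)*(-56/3) = -812/15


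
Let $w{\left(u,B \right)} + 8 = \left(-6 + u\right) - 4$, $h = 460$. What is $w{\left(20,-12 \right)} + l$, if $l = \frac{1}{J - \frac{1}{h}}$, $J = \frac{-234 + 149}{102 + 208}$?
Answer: $- \frac{6378}{3941} \approx -1.6184$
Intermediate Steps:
$w{\left(u,B \right)} = -18 + u$ ($w{\left(u,B \right)} = -8 + \left(\left(-6 + u\right) - 4\right) = -8 + \left(-10 + u\right) = -18 + u$)
$J = - \frac{17}{62}$ ($J = - \frac{85}{310} = \left(-85\right) \frac{1}{310} = - \frac{17}{62} \approx -0.27419$)
$l = - \frac{14260}{3941}$ ($l = \frac{1}{- \frac{17}{62} - \frac{1}{460}} = \frac{1}{- \frac{3941}{14260}} = - \frac{14260}{3941} \approx -3.6184$)
$w{\left(20,-12 \right)} + l = \left(-18 + 20\right) - \frac{14260}{3941} = 2 - \frac{14260}{3941} = - \frac{6378}{3941}$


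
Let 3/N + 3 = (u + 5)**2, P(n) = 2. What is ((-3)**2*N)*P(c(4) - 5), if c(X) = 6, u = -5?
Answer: -18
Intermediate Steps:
N = -1 (N = 3/(-3 + (-5 + 5)**2) = 3/(-3 + 0**2) = 3/(-3 + 0) = 3/(-3) = 3*(-1/3) = -1)
((-3)**2*N)*P(c(4) - 5) = ((-3)**2*(-1))*2 = (9*(-1))*2 = -9*2 = -18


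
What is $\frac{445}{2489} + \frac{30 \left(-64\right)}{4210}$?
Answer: $- \frac{290543}{1047869} \approx -0.27727$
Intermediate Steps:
$\frac{445}{2489} + \frac{30 \left(-64\right)}{4210} = 445 \cdot \frac{1}{2489} - \frac{192}{421} = \frac{445}{2489} - \frac{192}{421} = - \frac{290543}{1047869}$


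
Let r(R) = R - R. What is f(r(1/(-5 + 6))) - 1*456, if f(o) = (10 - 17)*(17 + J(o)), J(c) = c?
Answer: -575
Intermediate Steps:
r(R) = 0
f(o) = -119 - 7*o (f(o) = (10 - 17)*(17 + o) = -7*(17 + o) = -119 - 7*o)
f(r(1/(-5 + 6))) - 1*456 = (-119 - 7*0) - 1*456 = (-119 + 0) - 456 = -119 - 456 = -575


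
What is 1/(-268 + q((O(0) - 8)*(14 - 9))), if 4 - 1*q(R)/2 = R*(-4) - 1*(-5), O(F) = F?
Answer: -1/590 ≈ -0.0016949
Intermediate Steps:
q(R) = -2 + 8*R (q(R) = 8 - 2*(R*(-4) - 1*(-5)) = 8 - 2*(-4*R + 5) = 8 - 2*(5 - 4*R) = 8 + (-10 + 8*R) = -2 + 8*R)
1/(-268 + q((O(0) - 8)*(14 - 9))) = 1/(-268 + (-2 + 8*((0 - 8)*(14 - 9)))) = 1/(-268 + (-2 + 8*(-8*5))) = 1/(-268 + (-2 + 8*(-40))) = 1/(-268 + (-2 - 320)) = 1/(-268 - 322) = 1/(-590) = -1/590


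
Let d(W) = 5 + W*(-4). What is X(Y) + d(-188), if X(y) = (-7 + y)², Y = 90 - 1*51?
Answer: 1781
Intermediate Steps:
d(W) = 5 - 4*W
Y = 39 (Y = 90 - 51 = 39)
X(Y) + d(-188) = (-7 + 39)² + (5 - 4*(-188)) = 32² + (5 + 752) = 1024 + 757 = 1781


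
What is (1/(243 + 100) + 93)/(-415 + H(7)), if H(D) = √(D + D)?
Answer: -13238500/59068373 - 31900*√14/59068373 ≈ -0.22614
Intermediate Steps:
H(D) = √2*√D (H(D) = √(2*D) = √2*√D)
(1/(243 + 100) + 93)/(-415 + H(7)) = (1/(243 + 100) + 93)/(-415 + √2*√7) = (1/343 + 93)/(-415 + √14) = 31900/(343*(-415 + √14))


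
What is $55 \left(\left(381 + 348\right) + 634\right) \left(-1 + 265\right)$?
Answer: $19790760$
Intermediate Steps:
$55 \left(\left(381 + 348\right) + 634\right) \left(-1 + 265\right) = 55 \left(729 + 634\right) 264 = 55 \cdot 1363 \cdot 264 = 55 \cdot 359832 = 19790760$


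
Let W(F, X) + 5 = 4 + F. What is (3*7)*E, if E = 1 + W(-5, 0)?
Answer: -105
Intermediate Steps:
W(F, X) = -1 + F (W(F, X) = -5 + (4 + F) = -1 + F)
E = -5 (E = 1 + (-1 - 5) = 1 - 6 = -5)
(3*7)*E = (3*7)*(-5) = 21*(-5) = -105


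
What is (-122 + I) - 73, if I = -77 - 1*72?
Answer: -344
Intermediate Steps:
I = -149 (I = -77 - 72 = -149)
(-122 + I) - 73 = (-122 - 149) - 73 = -271 - 73 = -344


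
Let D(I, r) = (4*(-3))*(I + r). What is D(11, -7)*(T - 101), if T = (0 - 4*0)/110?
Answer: 4848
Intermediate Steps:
D(I, r) = -12*I - 12*r (D(I, r) = -12*(I + r) = -12*I - 12*r)
T = 0 (T = (0 + 0)*(1/110) = 0*(1/110) = 0)
D(11, -7)*(T - 101) = (-12*11 - 12*(-7))*(0 - 101) = (-132 + 84)*(-101) = -48*(-101) = 4848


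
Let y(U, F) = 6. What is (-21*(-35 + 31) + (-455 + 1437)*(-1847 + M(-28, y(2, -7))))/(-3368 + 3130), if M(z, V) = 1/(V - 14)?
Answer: 1036453/136 ≈ 7621.0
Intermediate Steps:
M(z, V) = 1/(-14 + V)
(-21*(-35 + 31) + (-455 + 1437)*(-1847 + M(-28, y(2, -7))))/(-3368 + 3130) = (-21*(-35 + 31) + (-455 + 1437)*(-1847 + 1/(-14 + 6)))/(-3368 + 3130) = (-21*(-4) + 982*(-1847 + 1/(-8)))/(-238) = (84 + 982*(-1847 - ⅛))*(-1/238) = (84 + 982*(-14777/8))*(-1/238) = (84 - 7255507/4)*(-1/238) = -7255171/4*(-1/238) = 1036453/136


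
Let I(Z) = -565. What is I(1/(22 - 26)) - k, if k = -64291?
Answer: 63726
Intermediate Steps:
I(1/(22 - 26)) - k = -565 - 1*(-64291) = -565 + 64291 = 63726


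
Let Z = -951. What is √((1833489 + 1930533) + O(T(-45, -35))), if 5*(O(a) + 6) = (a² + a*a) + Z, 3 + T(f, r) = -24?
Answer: √94102935/5 ≈ 1940.1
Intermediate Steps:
T(f, r) = -27 (T(f, r) = -3 - 24 = -27)
O(a) = -981/5 + 2*a²/5 (O(a) = -6 + ((a² + a*a) - 951)/5 = -6 + ((a² + a²) - 951)/5 = -6 + (2*a² - 951)/5 = -6 + (-951 + 2*a²)/5 = -6 + (-951/5 + 2*a²/5) = -981/5 + 2*a²/5)
√((1833489 + 1930533) + O(T(-45, -35))) = √((1833489 + 1930533) + (-981/5 + (⅖)*(-27)²)) = √(3764022 + (-981/5 + (⅖)*729)) = √(3764022 + (-981/5 + 1458/5)) = √(3764022 + 477/5) = √(18820587/5) = √94102935/5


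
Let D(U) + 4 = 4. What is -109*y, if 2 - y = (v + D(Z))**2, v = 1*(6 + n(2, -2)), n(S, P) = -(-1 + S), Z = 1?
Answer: 2507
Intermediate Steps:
D(U) = 0 (D(U) = -4 + 4 = 0)
n(S, P) = 1 - S
v = 5 (v = 1*(6 + (1 - 1*2)) = 1*(6 + (1 - 2)) = 1*(6 - 1) = 1*5 = 5)
y = -23 (y = 2 - (5 + 0)**2 = 2 - 1*5**2 = 2 - 1*25 = 2 - 25 = -23)
-109*y = -109*(-23) = 2507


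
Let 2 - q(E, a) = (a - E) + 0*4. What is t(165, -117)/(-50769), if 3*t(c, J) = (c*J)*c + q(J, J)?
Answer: 3185323/152307 ≈ 20.914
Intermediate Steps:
q(E, a) = 2 + E - a (q(E, a) = 2 - ((a - E) + 0*4) = 2 - ((a - E) + 0) = 2 - (a - E) = 2 + (E - a) = 2 + E - a)
t(c, J) = 2/3 + J*c**2/3 (t(c, J) = ((c*J)*c + (2 + J - J))/3 = ((J*c)*c + 2)/3 = (J*c**2 + 2)/3 = (2 + J*c**2)/3 = 2/3 + J*c**2/3)
t(165, -117)/(-50769) = (2/3 + (1/3)*(-117)*165**2)/(-50769) = (2/3 + (1/3)*(-117)*27225)*(-1/50769) = (2/3 - 1061775)*(-1/50769) = -3185323/3*(-1/50769) = 3185323/152307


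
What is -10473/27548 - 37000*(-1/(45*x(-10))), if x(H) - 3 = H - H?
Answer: 203572429/743796 ≈ 273.69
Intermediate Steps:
x(H) = 3 (x(H) = 3 + (H - H) = 3 + 0 = 3)
-10473/27548 - 37000*(-1/(45*x(-10))) = -10473/27548 - 37000/(3*(-45)) = -10473*1/27548 - 37000/(-135) = -10473/27548 - 37000*(-1/135) = -10473/27548 + 7400/27 = 203572429/743796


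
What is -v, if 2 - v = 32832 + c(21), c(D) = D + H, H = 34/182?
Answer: 2989458/91 ≈ 32851.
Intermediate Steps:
H = 17/91 (H = 34*(1/182) = 17/91 ≈ 0.18681)
c(D) = 17/91 + D (c(D) = D + 17/91 = 17/91 + D)
v = -2989458/91 (v = 2 - (32832 + (17/91 + 21)) = 2 - (32832 + 1928/91) = 2 - 1*2989640/91 = 2 - 2989640/91 = -2989458/91 ≈ -32851.)
-v = -1*(-2989458/91) = 2989458/91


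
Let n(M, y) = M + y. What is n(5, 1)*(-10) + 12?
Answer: -48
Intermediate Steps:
n(5, 1)*(-10) + 12 = (5 + 1)*(-10) + 12 = 6*(-10) + 12 = -60 + 12 = -48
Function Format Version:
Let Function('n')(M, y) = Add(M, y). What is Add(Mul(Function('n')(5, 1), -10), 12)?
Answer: -48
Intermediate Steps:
Add(Mul(Function('n')(5, 1), -10), 12) = Add(Mul(Add(5, 1), -10), 12) = Add(Mul(6, -10), 12) = Add(-60, 12) = -48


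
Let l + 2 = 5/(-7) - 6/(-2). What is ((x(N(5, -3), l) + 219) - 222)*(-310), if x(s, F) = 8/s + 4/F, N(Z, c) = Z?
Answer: -3906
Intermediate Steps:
l = 2/7 (l = -2 + (5/(-7) - 6/(-2)) = -2 + (5*(-⅐) - 6*(-½)) = -2 + (-5/7 + 3) = -2 + 16/7 = 2/7 ≈ 0.28571)
x(s, F) = 4/F + 8/s
((x(N(5, -3), l) + 219) - 222)*(-310) = (((4/(2/7) + 8/5) + 219) - 222)*(-310) = (((4*(7/2) + 8*(⅕)) + 219) - 222)*(-310) = (((14 + 8/5) + 219) - 222)*(-310) = ((78/5 + 219) - 222)*(-310) = (1173/5 - 222)*(-310) = (63/5)*(-310) = -3906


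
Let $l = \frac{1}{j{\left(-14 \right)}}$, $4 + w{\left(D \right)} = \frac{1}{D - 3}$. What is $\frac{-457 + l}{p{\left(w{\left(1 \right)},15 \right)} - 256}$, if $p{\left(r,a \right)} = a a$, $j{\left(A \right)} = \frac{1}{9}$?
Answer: $\frac{448}{31} \approx 14.452$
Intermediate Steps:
$j{\left(A \right)} = \frac{1}{9}$
$w{\left(D \right)} = -4 + \frac{1}{-3 + D}$ ($w{\left(D \right)} = -4 + \frac{1}{D - 3} = -4 + \frac{1}{-3 + D}$)
$p{\left(r,a \right)} = a^{2}$
$l = 9$ ($l = \frac{1}{\frac{1}{9}} = 9$)
$\frac{-457 + l}{p{\left(w{\left(1 \right)},15 \right)} - 256} = \frac{-457 + 9}{15^{2} - 256} = - \frac{448}{225 - 256} = - \frac{448}{-31} = \left(-448\right) \left(- \frac{1}{31}\right) = \frac{448}{31}$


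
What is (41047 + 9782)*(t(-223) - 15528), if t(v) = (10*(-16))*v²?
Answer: -405217327272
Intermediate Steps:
t(v) = -160*v²
(41047 + 9782)*(t(-223) - 15528) = (41047 + 9782)*(-160*(-223)² - 15528) = 50829*(-160*49729 - 15528) = 50829*(-7956640 - 15528) = 50829*(-7972168) = -405217327272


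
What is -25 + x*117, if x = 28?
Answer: 3251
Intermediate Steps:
-25 + x*117 = -25 + 28*117 = -25 + 3276 = 3251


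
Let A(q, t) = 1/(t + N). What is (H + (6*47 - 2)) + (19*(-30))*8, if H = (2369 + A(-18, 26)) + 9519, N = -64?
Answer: 289103/38 ≈ 7608.0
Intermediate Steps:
A(q, t) = 1/(-64 + t) (A(q, t) = 1/(t - 64) = 1/(-64 + t))
H = 451743/38 (H = (2369 + 1/(-64 + 26)) + 9519 = (2369 + 1/(-38)) + 9519 = (2369 - 1/38) + 9519 = 90021/38 + 9519 = 451743/38 ≈ 11888.)
(H + (6*47 - 2)) + (19*(-30))*8 = (451743/38 + (6*47 - 2)) + (19*(-30))*8 = (451743/38 + (282 - 2)) - 570*8 = (451743/38 + 280) - 4560 = 462383/38 - 4560 = 289103/38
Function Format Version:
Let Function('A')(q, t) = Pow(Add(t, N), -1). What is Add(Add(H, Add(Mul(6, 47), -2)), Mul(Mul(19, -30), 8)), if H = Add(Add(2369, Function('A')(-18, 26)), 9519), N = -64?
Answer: Rational(289103, 38) ≈ 7608.0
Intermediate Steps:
Function('A')(q, t) = Pow(Add(-64, t), -1) (Function('A')(q, t) = Pow(Add(t, -64), -1) = Pow(Add(-64, t), -1))
H = Rational(451743, 38) (H = Add(Add(2369, Pow(Add(-64, 26), -1)), 9519) = Add(Add(2369, Pow(-38, -1)), 9519) = Add(Add(2369, Rational(-1, 38)), 9519) = Add(Rational(90021, 38), 9519) = Rational(451743, 38) ≈ 11888.)
Add(Add(H, Add(Mul(6, 47), -2)), Mul(Mul(19, -30), 8)) = Add(Add(Rational(451743, 38), Add(Mul(6, 47), -2)), Mul(Mul(19, -30), 8)) = Add(Add(Rational(451743, 38), Add(282, -2)), Mul(-570, 8)) = Add(Add(Rational(451743, 38), 280), -4560) = Add(Rational(462383, 38), -4560) = Rational(289103, 38)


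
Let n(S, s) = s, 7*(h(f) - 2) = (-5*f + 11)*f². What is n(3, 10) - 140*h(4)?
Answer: 2610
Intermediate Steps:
h(f) = 2 + f²*(11 - 5*f)/7 (h(f) = 2 + ((-5*f + 11)*f²)/7 = 2 + ((11 - 5*f)*f²)/7 = 2 + (f²*(11 - 5*f))/7 = 2 + f²*(11 - 5*f)/7)
n(3, 10) - 140*h(4) = 10 - 140*(2 - 5/7*4³ + (11/7)*4²) = 10 - 140*(2 - 5/7*64 + (11/7)*16) = 10 - 140*(2 - 320/7 + 176/7) = 10 - 140*(-130/7) = 10 + 2600 = 2610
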